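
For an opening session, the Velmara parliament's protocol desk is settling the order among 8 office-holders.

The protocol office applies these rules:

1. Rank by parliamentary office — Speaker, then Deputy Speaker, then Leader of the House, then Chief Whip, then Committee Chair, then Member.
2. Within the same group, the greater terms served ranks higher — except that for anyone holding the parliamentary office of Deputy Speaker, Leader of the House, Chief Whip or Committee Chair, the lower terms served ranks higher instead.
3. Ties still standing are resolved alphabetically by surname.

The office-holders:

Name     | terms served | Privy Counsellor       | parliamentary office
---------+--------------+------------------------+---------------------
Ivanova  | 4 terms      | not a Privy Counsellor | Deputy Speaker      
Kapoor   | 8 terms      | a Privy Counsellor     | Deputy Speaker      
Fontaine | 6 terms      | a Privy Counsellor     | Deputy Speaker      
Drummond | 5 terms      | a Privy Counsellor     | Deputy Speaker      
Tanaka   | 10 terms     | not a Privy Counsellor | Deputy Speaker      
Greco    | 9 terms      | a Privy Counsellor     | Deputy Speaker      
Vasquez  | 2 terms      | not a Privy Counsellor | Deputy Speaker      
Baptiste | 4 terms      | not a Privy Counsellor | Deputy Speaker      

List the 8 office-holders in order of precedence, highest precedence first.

By parliamentary office: Vasquez, Baptiste, Ivanova, Drummond, Fontaine, Kapoor, Greco and Tanaka (Deputy Speaker).
Among Vasquez, Baptiste, Ivanova, Drummond, Fontaine, Kapoor, Greco and Tanaka, by terms served (lower first) (reversed rule for this group): Vasquez (2 terms) before Baptiste and Ivanova (4 terms) before Drummond (5 terms) before Fontaine (6 terms) before Kapoor (8 terms) before Greco (9 terms) before Tanaka (10 terms).
Among Baptiste and Ivanova, alphabetically by surname: Baptiste before Ivanova.
Full order: Vasquez, Baptiste, Ivanova, Drummond, Fontaine, Kapoor, Greco, Tanaka.

Vasquez, Baptiste, Ivanova, Drummond, Fontaine, Kapoor, Greco, Tanaka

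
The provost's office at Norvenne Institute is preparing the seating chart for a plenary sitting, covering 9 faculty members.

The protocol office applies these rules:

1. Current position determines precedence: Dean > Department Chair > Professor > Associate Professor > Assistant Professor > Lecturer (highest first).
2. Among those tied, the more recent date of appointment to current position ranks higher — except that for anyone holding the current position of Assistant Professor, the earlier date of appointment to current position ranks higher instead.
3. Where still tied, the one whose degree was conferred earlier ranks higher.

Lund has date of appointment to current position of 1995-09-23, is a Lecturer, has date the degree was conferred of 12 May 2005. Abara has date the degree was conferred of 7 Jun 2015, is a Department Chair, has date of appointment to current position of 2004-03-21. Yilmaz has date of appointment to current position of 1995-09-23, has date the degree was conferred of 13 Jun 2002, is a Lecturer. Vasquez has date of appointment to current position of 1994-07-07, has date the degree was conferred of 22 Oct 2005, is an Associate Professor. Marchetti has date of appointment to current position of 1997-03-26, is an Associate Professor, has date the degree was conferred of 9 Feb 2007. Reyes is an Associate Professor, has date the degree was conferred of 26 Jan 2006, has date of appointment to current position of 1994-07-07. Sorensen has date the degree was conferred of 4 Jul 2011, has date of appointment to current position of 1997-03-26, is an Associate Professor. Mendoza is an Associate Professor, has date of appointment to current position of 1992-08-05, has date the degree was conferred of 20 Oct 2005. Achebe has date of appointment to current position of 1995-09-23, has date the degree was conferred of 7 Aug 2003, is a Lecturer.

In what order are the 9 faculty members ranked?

Abara, Marchetti, Sorensen, Vasquez, Reyes, Mendoza, Yilmaz, Achebe, Lund

By current position: Abara (Department Chair); then Marchetti, Sorensen, Vasquez, Reyes and Mendoza (Associate Professor); then Yilmaz, Achebe and Lund (Lecturer).
Among Marchetti, Sorensen, Vasquez, Reyes and Mendoza, by date of appointment to current position (later first): Marchetti and Sorensen (1997-03-26) before Vasquez and Reyes (1994-07-07) before Mendoza (1992-08-05).
Among Marchetti and Sorensen, by date the degree was conferred (earlier first): Marchetti (9 Feb 2007) before Sorensen (4 Jul 2011).
Among Vasquez and Reyes, by date the degree was conferred (earlier first): Vasquez (22 Oct 2005) before Reyes (26 Jan 2006).
Yilmaz, Achebe and Lund all have date of appointment to current position 1995-09-23, so the next rule applies.
Among Yilmaz, Achebe and Lund, by date the degree was conferred (earlier first): Yilmaz (13 Jun 2002) before Achebe (7 Aug 2003) before Lund (12 May 2005).
Full order: Abara, Marchetti, Sorensen, Vasquez, Reyes, Mendoza, Yilmaz, Achebe, Lund.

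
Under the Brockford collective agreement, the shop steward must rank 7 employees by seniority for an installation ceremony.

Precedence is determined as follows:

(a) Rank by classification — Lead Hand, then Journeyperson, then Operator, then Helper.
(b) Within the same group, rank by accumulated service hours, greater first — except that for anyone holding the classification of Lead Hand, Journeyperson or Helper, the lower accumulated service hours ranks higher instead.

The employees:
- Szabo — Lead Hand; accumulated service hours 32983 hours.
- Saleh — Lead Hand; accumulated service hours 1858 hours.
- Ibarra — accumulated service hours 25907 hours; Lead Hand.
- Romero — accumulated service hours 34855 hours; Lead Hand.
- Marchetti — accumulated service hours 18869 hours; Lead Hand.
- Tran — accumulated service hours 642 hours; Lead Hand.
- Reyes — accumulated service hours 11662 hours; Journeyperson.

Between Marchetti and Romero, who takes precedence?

By classification: Tran, Saleh, Marchetti, Ibarra, Szabo and Romero (Lead Hand); then Reyes (Journeyperson).
Among Tran, Saleh, Marchetti, Ibarra, Szabo and Romero, by accumulated service hours (lower first) (reversed rule for this group): Tran (642 hours) before Saleh (1858 hours) before Marchetti (18869 hours) before Ibarra (25907 hours) before Szabo (32983 hours) before Romero (34855 hours).
So Marchetti takes precedence.

Marchetti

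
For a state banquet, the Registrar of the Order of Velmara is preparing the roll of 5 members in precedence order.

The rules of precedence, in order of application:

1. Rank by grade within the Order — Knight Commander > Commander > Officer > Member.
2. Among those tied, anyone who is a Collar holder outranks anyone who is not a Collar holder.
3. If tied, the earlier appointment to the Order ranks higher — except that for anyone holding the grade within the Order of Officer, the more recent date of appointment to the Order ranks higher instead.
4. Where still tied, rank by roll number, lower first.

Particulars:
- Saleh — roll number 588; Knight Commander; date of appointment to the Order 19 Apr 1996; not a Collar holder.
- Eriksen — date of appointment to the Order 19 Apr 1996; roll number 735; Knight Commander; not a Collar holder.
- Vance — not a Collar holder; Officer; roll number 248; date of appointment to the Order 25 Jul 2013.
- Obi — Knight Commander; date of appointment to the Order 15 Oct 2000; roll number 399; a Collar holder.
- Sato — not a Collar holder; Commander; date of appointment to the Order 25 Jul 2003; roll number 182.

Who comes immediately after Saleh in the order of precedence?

By grade within the Order: Obi, Saleh and Eriksen (Knight Commander); then Sato (Commander); then Vance (Officer).
Among Obi, Saleh and Eriksen, a Collar holder before not a Collar holder: Obi (a Collar holder) before Saleh and Eriksen (not a Collar holder).
Saleh and Eriksen both have date of appointment to the Order 19 Apr 1996, so the next rule applies.
Among Saleh and Eriksen, by roll number (lower first): Saleh (588) before Eriksen (735).
Order: Obi, Saleh, Eriksen, Sato, Vance.

Eriksen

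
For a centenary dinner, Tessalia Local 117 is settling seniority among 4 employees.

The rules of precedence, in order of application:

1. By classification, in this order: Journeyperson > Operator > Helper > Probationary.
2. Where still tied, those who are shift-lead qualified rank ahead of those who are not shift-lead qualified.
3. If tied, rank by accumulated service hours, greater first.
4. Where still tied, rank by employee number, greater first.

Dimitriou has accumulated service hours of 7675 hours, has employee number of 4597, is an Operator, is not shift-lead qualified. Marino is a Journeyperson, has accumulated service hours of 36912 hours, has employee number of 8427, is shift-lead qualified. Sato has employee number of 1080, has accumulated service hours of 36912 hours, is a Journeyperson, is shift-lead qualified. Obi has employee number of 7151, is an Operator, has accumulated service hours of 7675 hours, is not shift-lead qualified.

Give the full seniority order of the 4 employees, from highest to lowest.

Marino, Sato, Obi, Dimitriou

By classification: Marino and Sato (Journeyperson); then Obi and Dimitriou (Operator).
Marino and Sato are each shift-lead qualified, so the next rule applies.
Marino and Sato both have accumulated service hours 36912 hours, so the next rule applies.
Among Marino and Sato, by employee number (higher first): Marino (8427) before Sato (1080).
Obi and Dimitriou are each not shift-lead qualified, so the next rule applies.
Obi and Dimitriou both have accumulated service hours 7675 hours, so the next rule applies.
Among Obi and Dimitriou, by employee number (higher first): Obi (7151) before Dimitriou (4597).
Full order: Marino, Sato, Obi, Dimitriou.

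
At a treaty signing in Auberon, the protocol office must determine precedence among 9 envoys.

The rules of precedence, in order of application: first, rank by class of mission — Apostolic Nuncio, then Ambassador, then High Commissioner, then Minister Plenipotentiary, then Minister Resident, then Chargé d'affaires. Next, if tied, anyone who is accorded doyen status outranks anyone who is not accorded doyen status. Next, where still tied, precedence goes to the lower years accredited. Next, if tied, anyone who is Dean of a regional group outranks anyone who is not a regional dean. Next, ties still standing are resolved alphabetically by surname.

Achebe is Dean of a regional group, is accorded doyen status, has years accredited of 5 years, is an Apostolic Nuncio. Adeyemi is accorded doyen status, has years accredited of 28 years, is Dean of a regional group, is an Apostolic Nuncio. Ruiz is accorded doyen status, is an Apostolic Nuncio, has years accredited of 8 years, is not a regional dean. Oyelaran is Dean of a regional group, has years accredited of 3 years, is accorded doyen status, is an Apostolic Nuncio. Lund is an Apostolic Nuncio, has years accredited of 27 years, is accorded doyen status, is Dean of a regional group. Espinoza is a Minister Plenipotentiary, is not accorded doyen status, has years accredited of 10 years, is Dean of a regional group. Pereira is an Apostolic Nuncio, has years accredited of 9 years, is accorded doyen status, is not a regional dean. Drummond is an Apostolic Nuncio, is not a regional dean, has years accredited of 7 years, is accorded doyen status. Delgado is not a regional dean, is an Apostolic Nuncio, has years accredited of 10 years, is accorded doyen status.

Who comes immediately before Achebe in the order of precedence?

Oyelaran

By class of mission: Oyelaran, Achebe, Drummond, Ruiz, Pereira, Delgado, Lund and Adeyemi (Apostolic Nuncio); then Espinoza (Minister Plenipotentiary).
Oyelaran, Achebe, Drummond, Ruiz, Pereira, Delgado, Lund and Adeyemi are each accorded doyen status, so the next rule applies.
Among Oyelaran, Achebe, Drummond, Ruiz, Pereira, Delgado, Lund and Adeyemi, by years accredited (lower first): Oyelaran (3 years) before Achebe (5 years) before Drummond (7 years) before Ruiz (8 years) before Pereira (9 years) before Delgado (10 years) before Lund (27 years) before Adeyemi (28 years).
Order: Oyelaran, Achebe, Drummond, Ruiz, Pereira, Delgado, Lund, Adeyemi, Espinoza.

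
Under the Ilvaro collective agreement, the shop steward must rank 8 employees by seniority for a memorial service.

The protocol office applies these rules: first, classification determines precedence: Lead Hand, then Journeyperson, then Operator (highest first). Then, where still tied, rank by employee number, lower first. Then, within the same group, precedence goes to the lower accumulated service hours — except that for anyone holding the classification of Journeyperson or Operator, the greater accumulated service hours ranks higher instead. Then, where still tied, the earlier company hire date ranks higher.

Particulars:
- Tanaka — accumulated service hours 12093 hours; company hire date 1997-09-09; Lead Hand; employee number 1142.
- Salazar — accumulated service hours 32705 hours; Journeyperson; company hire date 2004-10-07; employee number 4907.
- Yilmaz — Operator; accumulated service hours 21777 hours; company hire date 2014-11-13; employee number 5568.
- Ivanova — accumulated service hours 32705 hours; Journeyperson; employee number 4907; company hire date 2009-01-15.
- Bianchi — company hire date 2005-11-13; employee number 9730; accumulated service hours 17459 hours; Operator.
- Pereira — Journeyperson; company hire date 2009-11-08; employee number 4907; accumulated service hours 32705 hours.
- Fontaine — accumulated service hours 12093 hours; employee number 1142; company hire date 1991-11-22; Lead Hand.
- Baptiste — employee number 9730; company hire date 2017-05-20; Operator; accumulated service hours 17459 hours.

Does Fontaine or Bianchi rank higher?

Fontaine

By classification: Fontaine and Tanaka (Lead Hand); then Salazar, Ivanova and Pereira (Journeyperson); then Yilmaz, Bianchi and Baptiste (Operator).
Fontaine and Tanaka both have employee number 1142, so the next rule applies.
Fontaine and Tanaka both have accumulated service hours 12093 hours, so the next rule applies.
Among Fontaine and Tanaka, by company hire date (earlier first): Fontaine (1991-11-22) before Tanaka (1997-09-09).
Salazar, Ivanova and Pereira all have employee number 4907, so the next rule applies.
Salazar, Ivanova and Pereira all have accumulated service hours 32705 hours, so the next rule applies.
Among Salazar, Ivanova and Pereira, by company hire date (earlier first): Salazar (2004-10-07) before Ivanova (2009-01-15) before Pereira (2009-11-08).
Among Yilmaz, Bianchi and Baptiste, by employee number (lower first): Yilmaz (5568) before Bianchi and Baptiste (9730).
Bianchi and Baptiste both have accumulated service hours 17459 hours, so the next rule applies.
Among Bianchi and Baptiste, by company hire date (earlier first): Bianchi (2005-11-13) before Baptiste (2017-05-20).
So Fontaine takes precedence.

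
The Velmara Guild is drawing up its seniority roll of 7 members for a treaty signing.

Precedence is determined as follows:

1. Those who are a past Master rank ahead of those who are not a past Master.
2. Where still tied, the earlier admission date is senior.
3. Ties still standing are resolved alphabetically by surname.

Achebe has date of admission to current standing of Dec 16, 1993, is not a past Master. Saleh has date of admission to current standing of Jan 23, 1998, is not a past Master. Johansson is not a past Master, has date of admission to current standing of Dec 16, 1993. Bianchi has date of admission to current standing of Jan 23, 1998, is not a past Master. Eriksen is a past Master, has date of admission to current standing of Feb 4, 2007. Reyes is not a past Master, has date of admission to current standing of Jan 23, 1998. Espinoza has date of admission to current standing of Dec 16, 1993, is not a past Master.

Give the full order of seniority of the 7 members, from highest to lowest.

By the first rule: Eriksen (a past Master); then Achebe, Espinoza, Johansson, Bianchi, Reyes and Saleh (each not a past Master).
Among Achebe, Espinoza, Johansson, Bianchi, Reyes and Saleh, by date of admission to current standing (earlier first): Achebe, Espinoza and Johansson (Dec 16, 1993) before Bianchi, Reyes and Saleh (Jan 23, 1998).
Among Achebe, Espinoza and Johansson, alphabetically by surname: Achebe before Espinoza before Johansson.
Among Bianchi, Reyes and Saleh, alphabetically by surname: Bianchi before Reyes before Saleh.
Full order: Eriksen, Achebe, Espinoza, Johansson, Bianchi, Reyes, Saleh.

Eriksen, Achebe, Espinoza, Johansson, Bianchi, Reyes, Saleh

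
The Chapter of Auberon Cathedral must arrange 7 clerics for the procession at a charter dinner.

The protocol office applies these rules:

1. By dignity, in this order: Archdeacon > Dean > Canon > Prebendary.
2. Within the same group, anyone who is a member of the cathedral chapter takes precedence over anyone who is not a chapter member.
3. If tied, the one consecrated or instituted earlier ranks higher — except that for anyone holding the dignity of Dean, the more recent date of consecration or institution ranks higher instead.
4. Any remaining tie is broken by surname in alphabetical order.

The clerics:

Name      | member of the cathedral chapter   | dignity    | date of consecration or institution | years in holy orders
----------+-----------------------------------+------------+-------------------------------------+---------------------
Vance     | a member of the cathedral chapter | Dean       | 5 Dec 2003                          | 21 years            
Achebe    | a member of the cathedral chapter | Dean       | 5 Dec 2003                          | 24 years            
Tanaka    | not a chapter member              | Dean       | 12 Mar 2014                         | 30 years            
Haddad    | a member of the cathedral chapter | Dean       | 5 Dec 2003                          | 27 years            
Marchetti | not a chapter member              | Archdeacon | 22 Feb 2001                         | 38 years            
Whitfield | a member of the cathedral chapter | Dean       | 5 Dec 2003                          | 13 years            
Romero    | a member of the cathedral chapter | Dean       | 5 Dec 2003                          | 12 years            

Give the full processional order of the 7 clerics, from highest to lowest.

Marchetti, Achebe, Haddad, Romero, Vance, Whitfield, Tanaka

By dignity: Marchetti (Archdeacon); then Achebe, Haddad, Romero, Vance, Whitfield and Tanaka (Dean).
Among Achebe, Haddad, Romero, Vance, Whitfield and Tanaka, a member of the cathedral chapter before not a chapter member: Achebe, Haddad, Romero, Vance and Whitfield (a member of the cathedral chapter) before Tanaka (not a chapter member).
Achebe, Haddad, Romero, Vance and Whitfield all have date of consecration or institution 5 Dec 2003, so the next rule applies.
Among Achebe, Haddad, Romero, Vance and Whitfield, alphabetically by surname: Achebe before Haddad before Romero before Vance before Whitfield.
Full order: Marchetti, Achebe, Haddad, Romero, Vance, Whitfield, Tanaka.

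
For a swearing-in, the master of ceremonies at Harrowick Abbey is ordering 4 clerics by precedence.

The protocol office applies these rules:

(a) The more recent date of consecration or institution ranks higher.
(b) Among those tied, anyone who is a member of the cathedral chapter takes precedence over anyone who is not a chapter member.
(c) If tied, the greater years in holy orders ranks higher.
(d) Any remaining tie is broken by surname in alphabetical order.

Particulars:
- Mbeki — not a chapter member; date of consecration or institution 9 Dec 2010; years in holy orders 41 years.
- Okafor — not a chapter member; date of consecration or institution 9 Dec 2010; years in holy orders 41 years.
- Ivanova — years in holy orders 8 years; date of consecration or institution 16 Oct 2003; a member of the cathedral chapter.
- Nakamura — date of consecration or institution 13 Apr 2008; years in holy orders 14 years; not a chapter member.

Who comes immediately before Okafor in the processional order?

Mbeki

By date of consecration or institution (later first): Mbeki and Okafor (both 9 Dec 2010); then Nakamura (13 Apr 2008); then Ivanova (16 Oct 2003).
Mbeki and Okafor are each not a chapter member, so the next rule applies.
Mbeki and Okafor both have years in holy orders 41 years, so the next rule applies.
Among Mbeki and Okafor, alphabetically by surname: Mbeki before Okafor.
Order: Mbeki, Okafor, Nakamura, Ivanova.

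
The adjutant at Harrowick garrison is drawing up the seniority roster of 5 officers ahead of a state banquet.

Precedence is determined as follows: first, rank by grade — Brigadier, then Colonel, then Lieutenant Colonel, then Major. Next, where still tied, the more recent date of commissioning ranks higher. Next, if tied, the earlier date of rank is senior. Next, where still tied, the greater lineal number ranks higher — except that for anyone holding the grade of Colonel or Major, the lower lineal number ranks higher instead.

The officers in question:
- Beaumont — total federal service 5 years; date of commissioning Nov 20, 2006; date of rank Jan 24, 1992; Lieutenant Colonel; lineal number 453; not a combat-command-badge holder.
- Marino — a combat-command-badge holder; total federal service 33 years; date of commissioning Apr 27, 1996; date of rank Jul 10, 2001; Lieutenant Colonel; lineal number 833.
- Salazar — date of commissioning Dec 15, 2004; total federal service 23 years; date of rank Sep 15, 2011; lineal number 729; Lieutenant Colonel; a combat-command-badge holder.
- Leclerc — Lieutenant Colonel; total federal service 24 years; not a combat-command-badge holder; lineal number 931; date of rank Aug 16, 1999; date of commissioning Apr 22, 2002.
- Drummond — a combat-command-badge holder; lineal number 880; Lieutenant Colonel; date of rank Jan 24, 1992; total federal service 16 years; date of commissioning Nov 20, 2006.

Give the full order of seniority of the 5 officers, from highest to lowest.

By grade: Drummond, Beaumont, Salazar, Leclerc and Marino (Lieutenant Colonel).
Among Drummond, Beaumont, Salazar, Leclerc and Marino, by date of commissioning (later first): Drummond and Beaumont (Nov 20, 2006) before Salazar (Dec 15, 2004) before Leclerc (Apr 22, 2002) before Marino (Apr 27, 1996).
Drummond and Beaumont both have date of rank Jan 24, 1992, so the next rule applies.
Among Drummond and Beaumont, by lineal number (higher first): Drummond (880) before Beaumont (453).
Full order: Drummond, Beaumont, Salazar, Leclerc, Marino.

Drummond, Beaumont, Salazar, Leclerc, Marino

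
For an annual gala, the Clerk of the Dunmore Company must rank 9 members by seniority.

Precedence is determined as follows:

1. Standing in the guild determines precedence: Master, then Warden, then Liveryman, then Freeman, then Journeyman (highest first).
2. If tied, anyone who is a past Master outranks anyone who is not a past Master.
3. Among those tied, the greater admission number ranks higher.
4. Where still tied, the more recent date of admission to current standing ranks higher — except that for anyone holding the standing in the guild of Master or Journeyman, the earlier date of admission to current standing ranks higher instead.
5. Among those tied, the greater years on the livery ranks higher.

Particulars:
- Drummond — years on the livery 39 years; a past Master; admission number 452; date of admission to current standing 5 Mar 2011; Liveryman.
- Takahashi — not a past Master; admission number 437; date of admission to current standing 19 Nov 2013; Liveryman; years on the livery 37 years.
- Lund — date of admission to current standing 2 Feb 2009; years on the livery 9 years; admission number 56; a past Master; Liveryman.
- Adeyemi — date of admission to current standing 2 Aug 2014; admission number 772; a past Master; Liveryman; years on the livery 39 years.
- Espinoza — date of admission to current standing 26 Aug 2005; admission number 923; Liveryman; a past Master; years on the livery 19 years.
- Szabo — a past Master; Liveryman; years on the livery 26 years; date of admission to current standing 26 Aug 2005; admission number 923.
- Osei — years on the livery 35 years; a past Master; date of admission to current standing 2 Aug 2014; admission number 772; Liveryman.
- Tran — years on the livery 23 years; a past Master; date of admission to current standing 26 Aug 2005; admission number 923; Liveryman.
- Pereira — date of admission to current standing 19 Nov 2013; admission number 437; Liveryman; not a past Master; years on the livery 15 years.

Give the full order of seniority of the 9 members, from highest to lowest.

Szabo, Tran, Espinoza, Adeyemi, Osei, Drummond, Lund, Takahashi, Pereira

By standing in the guild: Szabo, Tran, Espinoza, Adeyemi, Osei, Drummond, Lund, Takahashi and Pereira (Liveryman).
Among Szabo, Tran, Espinoza, Adeyemi, Osei, Drummond, Lund, Takahashi and Pereira, a past Master before not a past Master: Szabo, Tran, Espinoza, Adeyemi, Osei, Drummond and Lund (a past Master) before Takahashi and Pereira (not a past Master).
Among Szabo, Tran, Espinoza, Adeyemi, Osei, Drummond and Lund, by admission number (higher first): Szabo, Tran and Espinoza (923) before Adeyemi and Osei (772) before Drummond (452) before Lund (56).
Szabo, Tran and Espinoza all have date of admission to current standing 26 Aug 2005, so the next rule applies.
Among Szabo, Tran and Espinoza, by years on the livery (higher first): Szabo (26 years) before Tran (23 years) before Espinoza (19 years).
Adeyemi and Osei both have date of admission to current standing 2 Aug 2014, so the next rule applies.
Among Adeyemi and Osei, by years on the livery (higher first): Adeyemi (39 years) before Osei (35 years).
Takahashi and Pereira both have admission number 437, so the next rule applies.
Takahashi and Pereira both have date of admission to current standing 19 Nov 2013, so the next rule applies.
Among Takahashi and Pereira, by years on the livery (higher first): Takahashi (37 years) before Pereira (15 years).
Full order: Szabo, Tran, Espinoza, Adeyemi, Osei, Drummond, Lund, Takahashi, Pereira.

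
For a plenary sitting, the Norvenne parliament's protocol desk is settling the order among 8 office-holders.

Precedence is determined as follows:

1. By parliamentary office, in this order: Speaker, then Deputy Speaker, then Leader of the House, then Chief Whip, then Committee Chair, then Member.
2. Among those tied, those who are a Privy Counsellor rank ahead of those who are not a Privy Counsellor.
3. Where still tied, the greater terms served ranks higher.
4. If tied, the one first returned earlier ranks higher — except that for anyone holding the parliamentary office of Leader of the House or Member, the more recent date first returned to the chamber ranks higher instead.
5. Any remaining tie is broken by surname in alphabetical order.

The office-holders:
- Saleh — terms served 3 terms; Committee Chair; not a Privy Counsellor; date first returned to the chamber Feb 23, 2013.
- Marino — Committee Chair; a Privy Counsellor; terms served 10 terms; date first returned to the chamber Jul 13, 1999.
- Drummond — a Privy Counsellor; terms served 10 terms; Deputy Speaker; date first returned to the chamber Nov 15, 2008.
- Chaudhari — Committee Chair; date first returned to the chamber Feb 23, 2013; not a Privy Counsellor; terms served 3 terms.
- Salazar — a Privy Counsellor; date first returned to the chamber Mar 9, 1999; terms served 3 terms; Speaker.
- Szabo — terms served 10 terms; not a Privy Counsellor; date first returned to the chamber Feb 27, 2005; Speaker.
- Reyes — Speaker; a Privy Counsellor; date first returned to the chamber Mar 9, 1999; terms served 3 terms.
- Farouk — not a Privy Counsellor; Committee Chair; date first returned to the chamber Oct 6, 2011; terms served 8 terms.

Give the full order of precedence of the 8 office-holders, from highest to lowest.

Reyes, Salazar, Szabo, Drummond, Marino, Farouk, Chaudhari, Saleh

By parliamentary office: Reyes, Salazar and Szabo (Speaker); then Drummond (Deputy Speaker); then Marino, Farouk, Chaudhari and Saleh (Committee Chair).
Among Reyes, Salazar and Szabo, a Privy Counsellor before not a Privy Counsellor: Reyes and Salazar (a Privy Counsellor) before Szabo (not a Privy Counsellor).
Reyes and Salazar both have terms served 3 terms, so the next rule applies.
Reyes and Salazar both have date first returned to the chamber Mar 9, 1999, so the next rule applies.
Among Reyes and Salazar, alphabetically by surname: Reyes before Salazar.
Among Marino, Farouk, Chaudhari and Saleh, a Privy Counsellor before not a Privy Counsellor: Marino (a Privy Counsellor) before Farouk, Chaudhari and Saleh (not a Privy Counsellor).
Among Farouk, Chaudhari and Saleh, by terms served (higher first): Farouk (8 terms) before Chaudhari and Saleh (3 terms).
Chaudhari and Saleh both have date first returned to the chamber Feb 23, 2013, so the next rule applies.
Among Chaudhari and Saleh, alphabetically by surname: Chaudhari before Saleh.
Full order: Reyes, Salazar, Szabo, Drummond, Marino, Farouk, Chaudhari, Saleh.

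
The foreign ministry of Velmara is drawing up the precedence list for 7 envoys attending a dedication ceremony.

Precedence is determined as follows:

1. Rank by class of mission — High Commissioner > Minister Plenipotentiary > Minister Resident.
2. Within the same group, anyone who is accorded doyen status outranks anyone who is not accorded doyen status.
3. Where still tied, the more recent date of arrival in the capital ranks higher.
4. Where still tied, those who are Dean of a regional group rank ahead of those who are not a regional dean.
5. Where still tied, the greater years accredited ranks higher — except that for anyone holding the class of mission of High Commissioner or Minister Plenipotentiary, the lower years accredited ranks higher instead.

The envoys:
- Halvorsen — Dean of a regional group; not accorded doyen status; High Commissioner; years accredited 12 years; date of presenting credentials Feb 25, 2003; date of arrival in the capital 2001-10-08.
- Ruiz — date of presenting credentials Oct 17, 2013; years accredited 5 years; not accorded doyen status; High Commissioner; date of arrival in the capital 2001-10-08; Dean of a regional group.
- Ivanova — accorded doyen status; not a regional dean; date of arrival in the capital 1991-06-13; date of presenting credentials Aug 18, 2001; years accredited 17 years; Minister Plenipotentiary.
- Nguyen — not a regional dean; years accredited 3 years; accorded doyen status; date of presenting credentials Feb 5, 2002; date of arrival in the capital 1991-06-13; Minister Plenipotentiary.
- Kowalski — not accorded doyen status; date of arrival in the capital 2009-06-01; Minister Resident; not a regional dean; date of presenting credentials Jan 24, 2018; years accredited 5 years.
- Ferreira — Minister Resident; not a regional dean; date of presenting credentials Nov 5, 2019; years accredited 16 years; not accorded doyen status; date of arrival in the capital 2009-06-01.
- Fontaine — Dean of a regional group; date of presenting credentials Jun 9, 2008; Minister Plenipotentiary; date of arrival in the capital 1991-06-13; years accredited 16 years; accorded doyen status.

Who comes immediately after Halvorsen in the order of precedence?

Fontaine

By class of mission: Ruiz and Halvorsen (High Commissioner); then Fontaine, Nguyen and Ivanova (Minister Plenipotentiary); then Ferreira and Kowalski (Minister Resident).
Ruiz and Halvorsen are each not accorded doyen status, so the next rule applies.
Ruiz and Halvorsen both have date of arrival in the capital 2001-10-08, so the next rule applies.
Ruiz and Halvorsen are each Dean of a regional group, so the next rule applies.
Among Ruiz and Halvorsen, by years accredited (lower first) (reversed rule for this group): Ruiz (5 years) before Halvorsen (12 years).
Fontaine, Nguyen and Ivanova are each accorded doyen status, so the next rule applies.
Fontaine, Nguyen and Ivanova all have date of arrival in the capital 1991-06-13, so the next rule applies.
Among Fontaine, Nguyen and Ivanova, Dean of a regional group before not a regional dean: Fontaine (Dean of a regional group) before Nguyen and Ivanova (not a regional dean).
Among Nguyen and Ivanova, by years accredited (lower first) (reversed rule for this group): Nguyen (3 years) before Ivanova (17 years).
Ferreira and Kowalski are each not accorded doyen status, so the next rule applies.
Ferreira and Kowalski both have date of arrival in the capital 2009-06-01, so the next rule applies.
Ferreira and Kowalski are each not a regional dean, so the next rule applies.
Among Ferreira and Kowalski, by years accredited (higher first): Ferreira (16 years) before Kowalski (5 years).
Order: Ruiz, Halvorsen, Fontaine, Nguyen, Ivanova, Ferreira, Kowalski.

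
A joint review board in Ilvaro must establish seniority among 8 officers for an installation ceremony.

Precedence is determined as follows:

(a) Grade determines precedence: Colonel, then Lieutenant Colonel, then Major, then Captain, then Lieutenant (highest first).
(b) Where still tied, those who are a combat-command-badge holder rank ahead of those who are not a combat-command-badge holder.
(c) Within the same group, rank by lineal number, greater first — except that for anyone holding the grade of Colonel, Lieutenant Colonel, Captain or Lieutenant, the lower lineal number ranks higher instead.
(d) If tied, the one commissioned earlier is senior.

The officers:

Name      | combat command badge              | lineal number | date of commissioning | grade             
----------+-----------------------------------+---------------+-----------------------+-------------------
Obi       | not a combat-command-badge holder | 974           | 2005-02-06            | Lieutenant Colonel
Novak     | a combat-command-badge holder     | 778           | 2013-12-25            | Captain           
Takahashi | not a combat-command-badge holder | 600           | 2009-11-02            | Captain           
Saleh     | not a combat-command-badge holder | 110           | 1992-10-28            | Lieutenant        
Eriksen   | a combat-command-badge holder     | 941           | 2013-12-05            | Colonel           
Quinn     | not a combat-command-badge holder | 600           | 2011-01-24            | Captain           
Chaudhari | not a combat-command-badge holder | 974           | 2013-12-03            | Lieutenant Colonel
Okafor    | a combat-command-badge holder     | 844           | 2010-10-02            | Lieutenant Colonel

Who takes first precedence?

By grade: Eriksen (Colonel); then Okafor, Obi and Chaudhari (Lieutenant Colonel); then Novak, Takahashi and Quinn (Captain); then Saleh (Lieutenant).
Among Okafor, Obi and Chaudhari, a combat-command-badge holder before not a combat-command-badge holder: Okafor (a combat-command-badge holder) before Obi and Chaudhari (not a combat-command-badge holder).
Obi and Chaudhari both have lineal number 974, so the next rule applies.
Among Obi and Chaudhari, by date of commissioning (earlier first): Obi (2005-02-06) before Chaudhari (2013-12-03).
Among Novak, Takahashi and Quinn, a combat-command-badge holder before not a combat-command-badge holder: Novak (a combat-command-badge holder) before Takahashi and Quinn (not a combat-command-badge holder).
Takahashi and Quinn both have lineal number 600, so the next rule applies.
Among Takahashi and Quinn, by date of commissioning (earlier first): Takahashi (2009-11-02) before Quinn (2011-01-24).
Order: Eriksen, Okafor, Obi, Chaudhari, Novak, Takahashi, Quinn, Saleh.

Eriksen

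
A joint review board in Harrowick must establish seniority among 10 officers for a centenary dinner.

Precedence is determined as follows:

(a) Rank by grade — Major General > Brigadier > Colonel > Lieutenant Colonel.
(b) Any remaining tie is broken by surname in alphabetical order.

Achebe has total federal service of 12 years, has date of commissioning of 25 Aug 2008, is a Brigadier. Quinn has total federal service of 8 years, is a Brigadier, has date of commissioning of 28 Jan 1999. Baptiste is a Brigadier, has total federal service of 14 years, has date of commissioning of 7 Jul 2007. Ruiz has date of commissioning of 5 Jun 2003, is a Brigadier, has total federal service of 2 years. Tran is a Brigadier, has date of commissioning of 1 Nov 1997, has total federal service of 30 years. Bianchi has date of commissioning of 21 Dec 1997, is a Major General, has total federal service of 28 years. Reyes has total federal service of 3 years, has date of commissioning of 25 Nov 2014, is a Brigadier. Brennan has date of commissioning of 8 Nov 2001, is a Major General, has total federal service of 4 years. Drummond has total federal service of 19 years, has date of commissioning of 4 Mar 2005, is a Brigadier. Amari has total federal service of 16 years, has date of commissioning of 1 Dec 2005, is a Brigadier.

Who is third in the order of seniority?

Achebe

By grade: Bianchi and Brennan (Major General); then Achebe, Amari, Baptiste, Drummond, Quinn, Reyes, Ruiz and Tran (Brigadier).
Among Bianchi and Brennan, alphabetically by surname: Bianchi before Brennan.
Among Achebe, Amari, Baptiste, Drummond, Quinn, Reyes, Ruiz and Tran, alphabetically by surname: Achebe before Amari before Baptiste before Drummond before Quinn before Reyes before Ruiz before Tran.
Order: Bianchi, Brennan, Achebe, Amari, Baptiste, Drummond, Quinn, Reyes, Ruiz, Tran.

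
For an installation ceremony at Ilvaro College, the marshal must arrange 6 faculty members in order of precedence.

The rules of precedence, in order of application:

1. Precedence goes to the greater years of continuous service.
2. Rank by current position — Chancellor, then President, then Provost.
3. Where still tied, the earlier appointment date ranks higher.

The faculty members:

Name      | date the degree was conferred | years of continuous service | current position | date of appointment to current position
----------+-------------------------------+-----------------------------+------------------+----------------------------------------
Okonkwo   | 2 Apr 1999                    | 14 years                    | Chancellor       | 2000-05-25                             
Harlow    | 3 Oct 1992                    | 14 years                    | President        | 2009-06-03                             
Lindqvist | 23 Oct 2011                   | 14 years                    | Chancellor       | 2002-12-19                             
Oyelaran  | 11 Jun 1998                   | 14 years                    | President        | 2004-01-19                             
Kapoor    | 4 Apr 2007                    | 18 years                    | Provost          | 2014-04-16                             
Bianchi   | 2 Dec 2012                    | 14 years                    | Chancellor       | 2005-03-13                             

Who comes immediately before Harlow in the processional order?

Oyelaran

By years of continuous service (higher first): Kapoor (18 years); then Okonkwo, Lindqvist, Bianchi, Oyelaran and Harlow (each 14 years).
Among Okonkwo, Lindqvist, Bianchi, Oyelaran and Harlow, by current position: Okonkwo, Lindqvist and Bianchi (Chancellor) before Oyelaran and Harlow (President).
Among Okonkwo, Lindqvist and Bianchi, by date of appointment to current position (earlier first): Okonkwo (2000-05-25) before Lindqvist (2002-12-19) before Bianchi (2005-03-13).
Among Oyelaran and Harlow, by date of appointment to current position (earlier first): Oyelaran (2004-01-19) before Harlow (2009-06-03).
Order: Kapoor, Okonkwo, Lindqvist, Bianchi, Oyelaran, Harlow.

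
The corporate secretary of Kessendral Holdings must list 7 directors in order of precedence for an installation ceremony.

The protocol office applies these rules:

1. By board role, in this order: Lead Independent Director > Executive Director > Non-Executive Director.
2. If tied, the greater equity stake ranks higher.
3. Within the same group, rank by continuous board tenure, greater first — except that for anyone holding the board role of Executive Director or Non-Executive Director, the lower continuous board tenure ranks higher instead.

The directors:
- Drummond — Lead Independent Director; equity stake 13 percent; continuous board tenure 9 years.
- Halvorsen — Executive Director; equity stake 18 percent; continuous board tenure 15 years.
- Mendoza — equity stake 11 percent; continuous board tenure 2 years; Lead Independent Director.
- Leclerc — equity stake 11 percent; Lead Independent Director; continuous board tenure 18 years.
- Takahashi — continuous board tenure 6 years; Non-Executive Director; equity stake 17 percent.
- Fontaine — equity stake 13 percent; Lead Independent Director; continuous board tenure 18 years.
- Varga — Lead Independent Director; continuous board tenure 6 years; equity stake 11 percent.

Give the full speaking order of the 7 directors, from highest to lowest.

By board role: Fontaine, Drummond, Leclerc, Varga and Mendoza (Lead Independent Director); then Halvorsen (Executive Director); then Takahashi (Non-Executive Director).
Among Fontaine, Drummond, Leclerc, Varga and Mendoza, by equity stake (higher first): Fontaine and Drummond (13 percent) before Leclerc, Varga and Mendoza (11 percent).
Among Fontaine and Drummond, by continuous board tenure (higher first): Fontaine (18 years) before Drummond (9 years).
Among Leclerc, Varga and Mendoza, by continuous board tenure (higher first): Leclerc (18 years) before Varga (6 years) before Mendoza (2 years).
Full order: Fontaine, Drummond, Leclerc, Varga, Mendoza, Halvorsen, Takahashi.

Fontaine, Drummond, Leclerc, Varga, Mendoza, Halvorsen, Takahashi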